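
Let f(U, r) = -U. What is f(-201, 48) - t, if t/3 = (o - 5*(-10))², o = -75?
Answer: -1674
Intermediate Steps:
t = 1875 (t = 3*(-75 - 5*(-10))² = 3*(-75 + 50)² = 3*(-25)² = 3*625 = 1875)
f(-201, 48) - t = -1*(-201) - 1*1875 = 201 - 1875 = -1674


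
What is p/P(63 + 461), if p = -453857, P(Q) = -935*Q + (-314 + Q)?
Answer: 453857/489730 ≈ 0.92675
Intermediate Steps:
P(Q) = -314 - 934*Q
p/P(63 + 461) = -453857/(-314 - 934*(63 + 461)) = -453857/(-314 - 934*524) = -453857/(-314 - 489416) = -453857/(-489730) = -453857*(-1/489730) = 453857/489730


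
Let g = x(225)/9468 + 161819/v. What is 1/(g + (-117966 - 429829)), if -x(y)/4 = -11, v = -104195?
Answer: -35232795/19300403491229 ≈ -1.8255e-6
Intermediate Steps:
x(y) = 44 (x(y) = -4*(-11) = 44)
g = -54554204/35232795 (g = 44/9468 + 161819/(-104195) = 44*(1/9468) + 161819*(-1/104195) = 11/2367 - 23117/14885 = -54554204/35232795 ≈ -1.5484)
1/(g + (-117966 - 429829)) = 1/(-54554204/35232795 + (-117966 - 429829)) = 1/(-54554204/35232795 - 547795) = 1/(-19300403491229/35232795) = -35232795/19300403491229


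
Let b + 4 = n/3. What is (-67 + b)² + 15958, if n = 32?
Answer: 176383/9 ≈ 19598.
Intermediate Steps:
b = 20/3 (b = -4 + 32/3 = 20/3 ≈ 6.6667)
(-67 + b)² + 15958 = (-67 + 20/3)² + 15958 = (-181/3)² + 15958 = 32761/9 + 15958 = 176383/9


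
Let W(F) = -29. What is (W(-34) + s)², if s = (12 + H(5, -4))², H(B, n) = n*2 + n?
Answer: 841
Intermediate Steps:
H(B, n) = 3*n (H(B, n) = 2*n + n = 3*n)
s = 0 (s = (12 + 3*(-4))² = (12 - 12)² = 0² = 0)
(W(-34) + s)² = (-29 + 0)² = (-29)² = 841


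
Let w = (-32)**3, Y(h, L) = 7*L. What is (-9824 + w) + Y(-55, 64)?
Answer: -42144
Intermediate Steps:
w = -32768
(-9824 + w) + Y(-55, 64) = (-9824 - 32768) + 7*64 = -42592 + 448 = -42144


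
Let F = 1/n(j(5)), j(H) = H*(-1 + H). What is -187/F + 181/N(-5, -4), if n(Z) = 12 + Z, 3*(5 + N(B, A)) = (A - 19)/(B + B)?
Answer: -765398/127 ≈ -6026.8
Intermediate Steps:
N(B, A) = -5 + (-19 + A)/(6*B) (N(B, A) = -5 + ((A - 19)/(B + B))/3 = -5 + ((-19 + A)/((2*B)))/3 = -5 + ((-19 + A)*(1/(2*B)))/3 = -5 + ((-19 + A)/(2*B))/3 = -5 + (-19 + A)/(6*B))
F = 1/32 (F = 1/(12 + 5*(-1 + 5)) = 1/(12 + 5*4) = 1/(12 + 20) = 1/32 ≈ 0.031250)
-187/F + 181/N(-5, -4) = -187/1/32 + 181/(((1/6)*(-19 - 4 - 30*(-5))/(-5))) = -187*32 + 181/(((1/6)*(-1/5)*(-19 - 4 + 150))) = -5984 + 181/(((1/6)*(-1/5)*127)) = -5984 + 181/(-127/30) = -5984 + 181*(-30/127) = -5984 - 5430/127 = -765398/127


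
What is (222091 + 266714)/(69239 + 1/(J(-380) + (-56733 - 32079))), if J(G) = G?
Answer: 14532498520/2058521629 ≈ 7.0597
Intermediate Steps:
(222091 + 266714)/(69239 + 1/(J(-380) + (-56733 - 32079))) = (222091 + 266714)/(69239 + 1/(-380 + (-56733 - 32079))) = 488805/(69239 + 1/(-380 - 88812)) = 488805/(69239 + 1/(-89192)) = 488805/(69239 - 1/89192) = 488805/(6175564887/89192) = 488805*(89192/6175564887) = 14532498520/2058521629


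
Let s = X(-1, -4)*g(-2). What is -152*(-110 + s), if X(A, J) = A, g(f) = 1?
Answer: 16872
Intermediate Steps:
s = -1 (s = -1*1 = -1)
-152*(-110 + s) = -152*(-110 - 1) = -152*(-111) = 16872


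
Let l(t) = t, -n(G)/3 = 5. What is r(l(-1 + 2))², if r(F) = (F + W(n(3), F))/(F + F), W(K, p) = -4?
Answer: 9/4 ≈ 2.2500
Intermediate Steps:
n(G) = -15 (n(G) = -3*5 = -15)
r(F) = (-4 + F)/(2*F) (r(F) = (F - 4)/(F + F) = (-4 + F)/((2*F)) = (-4 + F)*(1/(2*F)) = (-4 + F)/(2*F))
r(l(-1 + 2))² = ((-4 + (-1 + 2))/(2*(-1 + 2)))² = ((½)*(-4 + 1)/1)² = ((½)*1*(-3))² = (-3/2)² = 9/4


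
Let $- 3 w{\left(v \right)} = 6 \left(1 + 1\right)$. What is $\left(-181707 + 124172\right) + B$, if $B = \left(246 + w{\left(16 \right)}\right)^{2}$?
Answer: $1029$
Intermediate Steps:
$w{\left(v \right)} = -4$ ($w{\left(v \right)} = - \frac{6 \left(1 + 1\right)}{3} = - \frac{6 \cdot 2}{3} = \left(- \frac{1}{3}\right) 12 = -4$)
$B = 58564$ ($B = \left(246 - 4\right)^{2} = 242^{2} = 58564$)
$\left(-181707 + 124172\right) + B = \left(-181707 + 124172\right) + 58564 = -57535 + 58564 = 1029$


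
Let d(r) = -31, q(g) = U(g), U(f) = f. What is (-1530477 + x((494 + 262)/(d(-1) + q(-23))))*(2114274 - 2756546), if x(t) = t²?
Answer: 982856638432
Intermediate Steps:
q(g) = g
(-1530477 + x((494 + 262)/(d(-1) + q(-23))))*(2114274 - 2756546) = (-1530477 + ((494 + 262)/(-31 - 23))²)*(2114274 - 2756546) = (-1530477 + (756/(-54))²)*(-642272) = (-1530477 + (756*(-1/54))²)*(-642272) = (-1530477 + (-14)²)*(-642272) = (-1530477 + 196)*(-642272) = -1530281*(-642272) = 982856638432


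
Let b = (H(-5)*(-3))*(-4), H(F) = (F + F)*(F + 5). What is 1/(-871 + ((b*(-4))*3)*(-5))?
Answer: -1/871 ≈ -0.0011481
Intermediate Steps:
H(F) = 2*F*(5 + F) (H(F) = (2*F)*(5 + F) = 2*F*(5 + F))
b = 0 (b = ((2*(-5)*(5 - 5))*(-3))*(-4) = ((2*(-5)*0)*(-3))*(-4) = (0*(-3))*(-4) = 0*(-4) = 0)
1/(-871 + ((b*(-4))*3)*(-5)) = 1/(-871 + ((0*(-4))*3)*(-5)) = 1/(-871 + (0*3)*(-5)) = 1/(-871 + 0*(-5)) = 1/(-871 + 0) = 1/(-871) = -1/871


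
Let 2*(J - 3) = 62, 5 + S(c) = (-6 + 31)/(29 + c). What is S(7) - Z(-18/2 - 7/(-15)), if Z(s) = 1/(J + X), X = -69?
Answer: -5389/1260 ≈ -4.2770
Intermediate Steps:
S(c) = -5 + 25/(29 + c) (S(c) = -5 + (-6 + 31)/(29 + c) = -5 + 25/(29 + c))
J = 34 (J = 3 + (½)*62 = 3 + 31 = 34)
Z(s) = -1/35 (Z(s) = 1/(34 - 69) = 1/(-35) = -1/35)
S(7) - Z(-18/2 - 7/(-15)) = 5*(-24 - 1*7)/(29 + 7) - 1*(-1/35) = 5*(-24 - 7)/36 + 1/35 = 5*(1/36)*(-31) + 1/35 = -155/36 + 1/35 = -5389/1260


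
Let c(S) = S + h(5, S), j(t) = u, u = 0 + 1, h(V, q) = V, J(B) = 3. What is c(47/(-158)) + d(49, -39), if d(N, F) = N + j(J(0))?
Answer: 8643/158 ≈ 54.703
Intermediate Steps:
u = 1
j(t) = 1
c(S) = 5 + S (c(S) = S + 5 = 5 + S)
d(N, F) = 1 + N (d(N, F) = N + 1 = 1 + N)
c(47/(-158)) + d(49, -39) = (5 + 47/(-158)) + (1 + 49) = (5 + 47*(-1/158)) + 50 = (5 - 47/158) + 50 = 743/158 + 50 = 8643/158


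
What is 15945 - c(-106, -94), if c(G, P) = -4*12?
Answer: 15993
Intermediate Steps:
c(G, P) = -48
15945 - c(-106, -94) = 15945 - 1*(-48) = 15945 + 48 = 15993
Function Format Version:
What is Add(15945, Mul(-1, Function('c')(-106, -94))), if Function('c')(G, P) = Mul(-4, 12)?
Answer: 15993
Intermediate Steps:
Function('c')(G, P) = -48
Add(15945, Mul(-1, Function('c')(-106, -94))) = Add(15945, Mul(-1, -48)) = Add(15945, 48) = 15993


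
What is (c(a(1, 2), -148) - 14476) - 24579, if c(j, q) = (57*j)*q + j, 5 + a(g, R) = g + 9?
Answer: -81230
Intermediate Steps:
a(g, R) = 4 + g (a(g, R) = -5 + (g + 9) = -5 + (9 + g) = 4 + g)
c(j, q) = j + 57*j*q (c(j, q) = 57*j*q + j = j + 57*j*q)
(c(a(1, 2), -148) - 14476) - 24579 = ((4 + 1)*(1 + 57*(-148)) - 14476) - 24579 = (5*(1 - 8436) - 14476) - 24579 = (5*(-8435) - 14476) - 24579 = (-42175 - 14476) - 24579 = -56651 - 24579 = -81230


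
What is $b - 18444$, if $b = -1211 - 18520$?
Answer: $-38175$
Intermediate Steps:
$b = -19731$
$b - 18444 = -19731 - 18444 = -38175$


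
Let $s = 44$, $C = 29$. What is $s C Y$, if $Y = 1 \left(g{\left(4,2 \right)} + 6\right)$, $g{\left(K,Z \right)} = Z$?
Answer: $10208$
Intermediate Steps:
$Y = 8$ ($Y = 1 \left(2 + 6\right) = 1 \cdot 8 = 8$)
$s C Y = 44 \cdot 29 \cdot 8 = 1276 \cdot 8 = 10208$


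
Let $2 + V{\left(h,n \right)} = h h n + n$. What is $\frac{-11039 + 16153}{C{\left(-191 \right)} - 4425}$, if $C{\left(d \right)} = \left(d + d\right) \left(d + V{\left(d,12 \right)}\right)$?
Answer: $- \frac{5114}{167164187} \approx -3.0593 \cdot 10^{-5}$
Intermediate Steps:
$V{\left(h,n \right)} = -2 + n + n h^{2}$ ($V{\left(h,n \right)} = -2 + \left(h h n + n\right) = -2 + \left(h^{2} n + n\right) = -2 + \left(n h^{2} + n\right) = -2 + \left(n + n h^{2}\right) = -2 + n + n h^{2}$)
$C{\left(d \right)} = 2 d \left(10 + d + 12 d^{2}\right)$ ($C{\left(d \right)} = \left(d + d\right) \left(d + \left(-2 + 12 + 12 d^{2}\right)\right) = 2 d \left(d + \left(10 + 12 d^{2}\right)\right) = 2 d \left(10 + d + 12 d^{2}\right)$)
$\frac{-11039 + 16153}{C{\left(-191 \right)} - 4425} = \frac{-11039 + 16153}{2 \left(-191\right) \left(10 - 191 + 12 \left(-191\right)^{2}\right) - 4425} = \frac{5114}{2 \left(-191\right) \left(10 - 191 + 12 \cdot 36481\right) - 4425} = \frac{5114}{2 \left(-191\right) \left(10 - 191 + 437772\right) - 4425} = \frac{5114}{2 \left(-191\right) 437591 - 4425} = \frac{5114}{-167159762 - 4425} = \frac{5114}{-167164187} = 5114 \left(- \frac{1}{167164187}\right) = - \frac{5114}{167164187}$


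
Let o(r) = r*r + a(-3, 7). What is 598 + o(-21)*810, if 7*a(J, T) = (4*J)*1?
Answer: 2494936/7 ≈ 3.5642e+5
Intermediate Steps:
a(J, T) = 4*J/7 (a(J, T) = ((4*J)*1)/7 = (4*J)/7 = 4*J/7)
o(r) = -12/7 + r**2 (o(r) = r*r + (4/7)*(-3) = r**2 - 12/7 = -12/7 + r**2)
598 + o(-21)*810 = 598 + (-12/7 + (-21)**2)*810 = 598 + (-12/7 + 441)*810 = 598 + (3075/7)*810 = 598 + 2490750/7 = 2494936/7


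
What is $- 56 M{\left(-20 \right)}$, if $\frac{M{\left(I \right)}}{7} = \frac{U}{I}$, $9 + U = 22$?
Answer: $\frac{1274}{5} \approx 254.8$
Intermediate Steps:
$U = 13$ ($U = -9 + 22 = 13$)
$M{\left(I \right)} = \frac{91}{I}$ ($M{\left(I \right)} = 7 \frac{13}{I} = \frac{91}{I}$)
$- 56 M{\left(-20 \right)} = - 56 \frac{91}{-20} = - 56 \cdot 91 \left(- \frac{1}{20}\right) = \left(-56\right) \left(- \frac{91}{20}\right) = \frac{1274}{5}$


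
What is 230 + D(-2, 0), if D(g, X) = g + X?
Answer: 228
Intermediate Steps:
D(g, X) = X + g
230 + D(-2, 0) = 230 + (0 - 2) = 230 - 2 = 228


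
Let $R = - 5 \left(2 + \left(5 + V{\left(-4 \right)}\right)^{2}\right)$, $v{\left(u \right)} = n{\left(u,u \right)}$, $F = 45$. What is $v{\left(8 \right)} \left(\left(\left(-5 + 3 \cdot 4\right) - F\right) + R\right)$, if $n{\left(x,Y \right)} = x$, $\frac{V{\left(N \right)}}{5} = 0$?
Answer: $-1384$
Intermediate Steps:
$V{\left(N \right)} = 0$ ($V{\left(N \right)} = 5 \cdot 0 = 0$)
$v{\left(u \right)} = u$
$R = -135$ ($R = - 5 \left(2 + \left(5 + 0\right)^{2}\right) = - 5 \left(2 + 5^{2}\right) = - 5 \left(2 + 25\right) = \left(-5\right) 27 = -135$)
$v{\left(8 \right)} \left(\left(\left(-5 + 3 \cdot 4\right) - F\right) + R\right) = 8 \left(\left(\left(-5 + 3 \cdot 4\right) - 45\right) - 135\right) = 8 \left(\left(\left(-5 + 12\right) - 45\right) - 135\right) = 8 \left(\left(7 - 45\right) - 135\right) = 8 \left(-38 - 135\right) = 8 \left(-173\right) = -1384$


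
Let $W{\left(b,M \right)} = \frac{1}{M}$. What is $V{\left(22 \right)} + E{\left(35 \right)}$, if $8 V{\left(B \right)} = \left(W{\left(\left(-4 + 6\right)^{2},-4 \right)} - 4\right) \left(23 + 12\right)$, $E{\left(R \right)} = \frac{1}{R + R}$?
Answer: $- \frac{20809}{1120} \approx -18.579$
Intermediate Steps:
$E{\left(R \right)} = \frac{1}{2 R}$
$V{\left(B \right)} = - \frac{595}{32}$ ($V{\left(B \right)} = \frac{\left(\frac{1}{-4} - 4\right) \left(23 + 12\right)}{8} = \frac{\left(- \frac{1}{4} - 4\right) 35}{8} = \frac{\left(- \frac{17}{4}\right) 35}{8} = \frac{1}{8} \left(- \frac{595}{4}\right) = - \frac{595}{32}$)
$V{\left(22 \right)} + E{\left(35 \right)} = - \frac{595}{32} + \frac{1}{2 \cdot 35} = - \frac{595}{32} + \frac{1}{2} \cdot \frac{1}{35} = - \frac{595}{32} + \frac{1}{70} = - \frac{20809}{1120}$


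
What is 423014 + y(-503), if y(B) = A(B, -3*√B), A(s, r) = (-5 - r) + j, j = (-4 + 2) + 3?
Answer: 423010 + 3*I*√503 ≈ 4.2301e+5 + 67.283*I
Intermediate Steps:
j = 1 (j = -2 + 3 = 1)
A(s, r) = -4 - r (A(s, r) = (-5 - r) + 1 = -4 - r)
y(B) = -4 + 3*√B (y(B) = -4 - (-3)*√B = -4 + 3*√B)
423014 + y(-503) = 423014 + (-4 + 3*√(-503)) = 423014 + (-4 + 3*(I*√503)) = 423014 + (-4 + 3*I*√503) = 423010 + 3*I*√503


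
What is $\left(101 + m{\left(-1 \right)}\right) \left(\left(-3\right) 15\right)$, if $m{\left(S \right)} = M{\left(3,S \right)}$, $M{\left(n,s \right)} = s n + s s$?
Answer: $-4455$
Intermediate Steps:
$M{\left(n,s \right)} = s^{2} + n s$ ($M{\left(n,s \right)} = n s + s^{2} = s^{2} + n s$)
$m{\left(S \right)} = S \left(3 + S\right)$
$\left(101 + m{\left(-1 \right)}\right) \left(\left(-3\right) 15\right) = \left(101 - \left(3 - 1\right)\right) \left(\left(-3\right) 15\right) = \left(101 - 2\right) \left(-45\right) = 99 \left(-45\right) = -4455$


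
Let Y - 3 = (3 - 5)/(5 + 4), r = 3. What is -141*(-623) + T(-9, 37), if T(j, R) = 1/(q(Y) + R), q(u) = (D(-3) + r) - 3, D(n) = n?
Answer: 2986663/34 ≈ 87843.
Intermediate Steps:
Y = 25/9 (Y = 3 + (3 - 5)/(5 + 4) = 3 - 2/9 = 25/9 ≈ 2.7778)
q(u) = -3 (q(u) = (-3 + 3) - 3 = 0 - 3 = -3)
T(j, R) = 1/(-3 + R)
-141*(-623) + T(-9, 37) = -141*(-623) + 1/(-3 + 37) = 87843 + 1/34 = 2986663/34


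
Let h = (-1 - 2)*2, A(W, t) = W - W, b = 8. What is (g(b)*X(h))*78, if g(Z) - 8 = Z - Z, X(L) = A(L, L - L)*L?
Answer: 0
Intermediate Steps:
A(W, t) = 0
h = -6 (h = -3*2 = -6)
X(L) = 0 (X(L) = 0*L = 0)
g(Z) = 8 (g(Z) = 8 + (Z - Z) = 8 + 0 = 8)
(g(b)*X(h))*78 = (8*0)*78 = 0*78 = 0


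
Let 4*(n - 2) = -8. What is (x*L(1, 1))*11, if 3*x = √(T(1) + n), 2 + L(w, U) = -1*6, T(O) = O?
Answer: -88/3 ≈ -29.333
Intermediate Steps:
n = 0 (n = 2 + (¼)*(-8) = 2 - 2 = 0)
L(w, U) = -8 (L(w, U) = -2 - 1*6 = -2 - 6 = -8)
x = ⅓ (x = √(1 + 0)/3 = √1/3 = (⅓)*1 = ⅓ ≈ 0.33333)
(x*L(1, 1))*11 = ((⅓)*(-8))*11 = -8/3*11 = -88/3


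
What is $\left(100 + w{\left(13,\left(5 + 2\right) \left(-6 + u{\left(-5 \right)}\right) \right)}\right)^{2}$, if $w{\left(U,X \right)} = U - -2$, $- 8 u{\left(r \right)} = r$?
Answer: $13225$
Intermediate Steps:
$u{\left(r \right)} = - \frac{r}{8}$
$w{\left(U,X \right)} = 2 + U$ ($w{\left(U,X \right)} = U + 2 = 2 + U$)
$\left(100 + w{\left(13,\left(5 + 2\right) \left(-6 + u{\left(-5 \right)}\right) \right)}\right)^{2} = \left(100 + \left(2 + 13\right)\right)^{2} = \left(100 + 15\right)^{2} = 115^{2} = 13225$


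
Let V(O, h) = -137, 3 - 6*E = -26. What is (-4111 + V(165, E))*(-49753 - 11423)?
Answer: 259875648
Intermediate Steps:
E = 29/6 (E = 1/2 - 1/6*(-26) = 1/2 + 13/3 = 29/6 ≈ 4.8333)
(-4111 + V(165, E))*(-49753 - 11423) = (-4111 - 137)*(-49753 - 11423) = -4248*(-61176) = 259875648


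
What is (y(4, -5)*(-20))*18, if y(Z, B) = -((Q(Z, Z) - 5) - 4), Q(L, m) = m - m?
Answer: -3240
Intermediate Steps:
Q(L, m) = 0
y(Z, B) = 9 (y(Z, B) = -((0 - 5) - 4) = -(-5 - 4) = -1*(-9) = 9)
(y(4, -5)*(-20))*18 = (9*(-20))*18 = -180*18 = -3240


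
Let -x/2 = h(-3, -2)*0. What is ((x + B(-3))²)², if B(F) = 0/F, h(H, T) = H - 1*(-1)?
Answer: 0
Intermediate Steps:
h(H, T) = 1 + H (h(H, T) = H + 1 = 1 + H)
B(F) = 0
x = 0 (x = -2*(1 - 3)*0 = -(-4)*0 = -2*0 = 0)
((x + B(-3))²)² = ((0 + 0)²)² = (0²)² = 0² = 0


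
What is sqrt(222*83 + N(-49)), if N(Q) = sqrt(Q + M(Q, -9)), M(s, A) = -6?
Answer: sqrt(18426 + I*sqrt(55)) ≈ 135.74 + 0.027*I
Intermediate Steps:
N(Q) = sqrt(-6 + Q) (N(Q) = sqrt(Q - 6) = sqrt(-6 + Q))
sqrt(222*83 + N(-49)) = sqrt(222*83 + sqrt(-6 - 49)) = sqrt(18426 + sqrt(-55)) = sqrt(18426 + I*sqrt(55))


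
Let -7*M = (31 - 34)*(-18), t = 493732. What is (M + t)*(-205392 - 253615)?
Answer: -1586360322490/7 ≈ -2.2662e+11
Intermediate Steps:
M = -54/7 (M = -(31 - 34)*(-18)/7 = -(-3)*(-18)/7 = -1/7*54 = -54/7 ≈ -7.7143)
(M + t)*(-205392 - 253615) = (-54/7 + 493732)*(-205392 - 253615) = (3456070/7)*(-459007) = -1586360322490/7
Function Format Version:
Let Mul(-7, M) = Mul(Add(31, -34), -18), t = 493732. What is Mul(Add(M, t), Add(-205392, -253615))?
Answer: Rational(-1586360322490, 7) ≈ -2.2662e+11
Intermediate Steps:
M = Rational(-54, 7) (M = Mul(Rational(-1, 7), Mul(Add(31, -34), -18)) = Mul(Rational(-1, 7), Mul(-3, -18)) = Mul(Rational(-1, 7), 54) = Rational(-54, 7) ≈ -7.7143)
Mul(Add(M, t), Add(-205392, -253615)) = Mul(Add(Rational(-54, 7), 493732), Add(-205392, -253615)) = Mul(Rational(3456070, 7), -459007) = Rational(-1586360322490, 7)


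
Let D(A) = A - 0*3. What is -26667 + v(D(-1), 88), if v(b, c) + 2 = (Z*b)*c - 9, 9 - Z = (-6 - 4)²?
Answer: -18670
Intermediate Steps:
D(A) = A (D(A) = A - 1*0 = A + 0 = A)
Z = -91 (Z = 9 - (-6 - 4)² = 9 - 1*(-10)² = 9 - 1*100 = 9 - 100 = -91)
v(b, c) = -11 - 91*b*c (v(b, c) = -2 + ((-91*b)*c - 9) = -2 + (-91*b*c - 9) = -2 + (-9 - 91*b*c) = -11 - 91*b*c)
-26667 + v(D(-1), 88) = -26667 + (-11 - 91*(-1)*88) = -26667 + (-11 + 8008) = -26667 + 7997 = -18670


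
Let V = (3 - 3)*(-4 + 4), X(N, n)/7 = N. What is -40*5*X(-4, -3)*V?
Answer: 0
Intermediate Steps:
X(N, n) = 7*N
V = 0 (V = 0*0 = 0)
-40*5*X(-4, -3)*V = -40*5*(7*(-4))*0 = -40*5*(-28)*0 = -(-5600)*0 = -40*0 = 0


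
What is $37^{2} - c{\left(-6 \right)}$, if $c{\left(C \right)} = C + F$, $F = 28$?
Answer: $1347$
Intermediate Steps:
$c{\left(C \right)} = 28 + C$ ($c{\left(C \right)} = C + 28 = 28 + C$)
$37^{2} - c{\left(-6 \right)} = 37^{2} - \left(28 - 6\right) = 1369 - 22 = 1347$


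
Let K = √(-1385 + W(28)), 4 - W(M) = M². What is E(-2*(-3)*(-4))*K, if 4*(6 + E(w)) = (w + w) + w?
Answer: -24*I*√2165 ≈ -1116.7*I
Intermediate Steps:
W(M) = 4 - M²
E(w) = -6 + 3*w/4 (E(w) = -6 + ((w + w) + w)/4 = -6 + (2*w + w)/4 = -6 + (3*w)/4 = -6 + 3*w/4)
K = I*√2165 (K = √(-1385 + (4 - 1*28²)) = √(-1385 + (4 - 1*784)) = √(-1385 + (4 - 784)) = √(-1385 - 780) = √(-2165) = I*√2165 ≈ 46.53*I)
E(-2*(-3)*(-4))*K = (-6 + 3*(-2*(-3)*(-4))/4)*(I*√2165) = (-6 + 3*(6*(-4))/4)*(I*√2165) = (-6 + (¾)*(-24))*(I*√2165) = (-6 - 18)*(I*√2165) = -24*I*√2165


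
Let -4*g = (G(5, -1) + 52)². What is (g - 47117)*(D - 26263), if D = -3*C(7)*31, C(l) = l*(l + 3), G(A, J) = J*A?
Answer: 6249057321/4 ≈ 1.5623e+9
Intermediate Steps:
G(A, J) = A*J
C(l) = l*(3 + l)
g = -2209/4 (g = -(5*(-1) + 52)²/4 = -(-5 + 52)²/4 = -¼*47² = -¼*2209 = -2209/4 ≈ -552.25)
D = -6510 (D = -21*(3 + 7)*31 = -21*10*31 = -3*70*31 = -210*31 = -6510)
(g - 47117)*(D - 26263) = (-2209/4 - 47117)*(-6510 - 26263) = -190677/4*(-32773) = 6249057321/4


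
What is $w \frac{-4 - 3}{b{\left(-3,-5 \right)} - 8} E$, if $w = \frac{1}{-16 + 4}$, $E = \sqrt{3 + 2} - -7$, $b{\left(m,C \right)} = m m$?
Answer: $\frac{49}{12} + \frac{7 \sqrt{5}}{12} \approx 5.3877$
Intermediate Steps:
$b{\left(m,C \right)} = m^{2}$
$E = 7 + \sqrt{5}$ ($E = \sqrt{5} + 7 = 7 + \sqrt{5} \approx 9.2361$)
$w = - \frac{1}{12}$ ($w = \frac{1}{-12} = - \frac{1}{12} \approx -0.083333$)
$w \frac{-4 - 3}{b{\left(-3,-5 \right)} - 8} E = - \frac{\left(-4 - 3\right) \frac{1}{\left(-3\right)^{2} - 8}}{12} \left(7 + \sqrt{5}\right) = - \frac{\left(-7\right) \frac{1}{9 - 8}}{12} \left(7 + \sqrt{5}\right) = - \frac{\left(-7\right) 1^{-1}}{12} \left(7 + \sqrt{5}\right) = - \frac{\left(-7\right) 1}{12} \left(7 + \sqrt{5}\right) = \left(- \frac{1}{12}\right) \left(-7\right) \left(7 + \sqrt{5}\right) = \frac{7 \left(7 + \sqrt{5}\right)}{12} = \frac{49}{12} + \frac{7 \sqrt{5}}{12}$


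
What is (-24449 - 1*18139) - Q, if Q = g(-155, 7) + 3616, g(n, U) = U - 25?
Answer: -46186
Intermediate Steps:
g(n, U) = -25 + U
Q = 3598 (Q = (-25 + 7) + 3616 = -18 + 3616 = 3598)
(-24449 - 1*18139) - Q = (-24449 - 1*18139) - 1*3598 = (-24449 - 18139) - 3598 = -42588 - 3598 = -46186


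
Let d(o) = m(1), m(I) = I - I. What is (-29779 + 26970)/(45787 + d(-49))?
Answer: -2809/45787 ≈ -0.061349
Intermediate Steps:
m(I) = 0
d(o) = 0
(-29779 + 26970)/(45787 + d(-49)) = (-29779 + 26970)/(45787 + 0) = -2809/45787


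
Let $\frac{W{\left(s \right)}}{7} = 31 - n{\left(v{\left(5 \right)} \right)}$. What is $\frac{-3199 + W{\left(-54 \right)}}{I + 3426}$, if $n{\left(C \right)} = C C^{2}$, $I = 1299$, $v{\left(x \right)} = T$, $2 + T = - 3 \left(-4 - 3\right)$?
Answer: $- \frac{1457}{135} \approx -10.793$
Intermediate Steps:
$T = 19$ ($T = -2 - 3 \left(-4 - 3\right) = -2 - -21 = -2 + 21 = 19$)
$v{\left(x \right)} = 19$
$n{\left(C \right)} = C^{3}$
$W{\left(s \right)} = -47796$ ($W{\left(s \right)} = 7 \left(31 - 19^{3}\right) = 7 \left(31 - 6859\right) = 7 \left(-6828\right) = -47796$)
$\frac{-3199 + W{\left(-54 \right)}}{I + 3426} = \frac{-3199 - 47796}{1299 + 3426} = - \frac{50995}{4725} = \left(-50995\right) \frac{1}{4725} = - \frac{1457}{135}$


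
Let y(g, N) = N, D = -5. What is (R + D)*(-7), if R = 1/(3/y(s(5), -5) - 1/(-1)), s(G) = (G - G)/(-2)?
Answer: 35/2 ≈ 17.500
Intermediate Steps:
s(G) = 0 (s(G) = 0*(-½) = 0)
R = 5/2 (R = 1/(3/(-5) - 1/(-1)) = 1/(3*(-⅕) - 1*(-1)) = 1/(-⅗ + 1) = 1/(⅖) = 5/2 ≈ 2.5000)
(R + D)*(-7) = (5/2 - 5)*(-7) = -5/2*(-7) = 35/2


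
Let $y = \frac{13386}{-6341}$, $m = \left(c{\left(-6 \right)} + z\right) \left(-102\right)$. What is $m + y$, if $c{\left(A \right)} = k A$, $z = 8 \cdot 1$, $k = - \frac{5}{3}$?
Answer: $- \frac{11655462}{6341} \approx -1838.1$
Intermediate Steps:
$k = - \frac{5}{3}$ ($k = \left(-5\right) \frac{1}{3} = - \frac{5}{3} \approx -1.6667$)
$z = 8$
$c{\left(A \right)} = - \frac{5 A}{3}$
$m = -1836$ ($m = \left(\left(- \frac{5}{3}\right) \left(-6\right) + 8\right) \left(-102\right) = \left(10 + 8\right) \left(-102\right) = 18 \left(-102\right) = -1836$)
$y = - \frac{13386}{6341}$ ($y = 13386 \left(- \frac{1}{6341}\right) = - \frac{13386}{6341} \approx -2.111$)
$m + y = -1836 - \frac{13386}{6341} = - \frac{11655462}{6341}$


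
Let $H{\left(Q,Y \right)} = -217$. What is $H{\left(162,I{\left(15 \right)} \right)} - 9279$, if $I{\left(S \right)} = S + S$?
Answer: $-9496$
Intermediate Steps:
$I{\left(S \right)} = 2 S$
$H{\left(162,I{\left(15 \right)} \right)} - 9279 = -217 - 9279 = -9496$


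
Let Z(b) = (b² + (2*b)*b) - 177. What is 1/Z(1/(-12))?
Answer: -48/8495 ≈ -0.0056504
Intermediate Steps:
Z(b) = -177 + 3*b² (Z(b) = (b² + 2*b²) - 177 = 3*b² - 177 = -177 + 3*b²)
1/Z(1/(-12)) = 1/(-177 + 3*(1/(-12))²) = 1/(-177 + 3*(-1/12)²) = 1/(-177 + 3*(1/144)) = 1/(-177 + 1/48) = 1/(-8495/48) = -48/8495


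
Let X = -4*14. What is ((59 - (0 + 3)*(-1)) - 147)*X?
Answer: 4760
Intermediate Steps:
X = -56
((59 - (0 + 3)*(-1)) - 147)*X = ((59 - (0 + 3)*(-1)) - 147)*(-56) = ((59 - 3*(-1)) - 147)*(-56) = ((59 - 1*(-3)) - 147)*(-56) = ((59 + 3) - 147)*(-56) = (62 - 147)*(-56) = -85*(-56) = 4760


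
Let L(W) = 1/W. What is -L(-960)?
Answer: 1/960 ≈ 0.0010417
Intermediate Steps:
-L(-960) = -1/(-960) = -1*(-1/960) = 1/960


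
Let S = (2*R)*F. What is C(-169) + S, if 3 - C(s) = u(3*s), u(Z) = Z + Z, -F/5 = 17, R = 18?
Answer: -2043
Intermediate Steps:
F = -85 (F = -5*17 = -85)
u(Z) = 2*Z
C(s) = 3 - 6*s (C(s) = 3 - 2*3*s = 3 - 6*s)
S = -3060 (S = (2*18)*(-85) = 36*(-85) = -3060)
C(-169) + S = (3 - 6*(-169)) - 3060 = (3 + 1014) - 3060 = 1017 - 3060 = -2043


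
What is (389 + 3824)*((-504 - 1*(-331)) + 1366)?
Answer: 5026109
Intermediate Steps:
(389 + 3824)*((-504 - 1*(-331)) + 1366) = 4213*((-504 + 331) + 1366) = 4213*(-173 + 1366) = 4213*1193 = 5026109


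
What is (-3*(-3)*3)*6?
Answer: 162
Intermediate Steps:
(-3*(-3)*3)*6 = (9*3)*6 = 27*6 = 162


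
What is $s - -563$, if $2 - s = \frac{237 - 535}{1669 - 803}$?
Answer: $\frac{244794}{433} \approx 565.34$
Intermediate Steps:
$s = \frac{1015}{433}$ ($s = 2 - \frac{237 - 535}{1669 - 803} = 2 - - \frac{298}{866} = 2 - \left(-298\right) \frac{1}{866} = 2 - - \frac{149}{433} = 2 + \frac{149}{433} = \frac{1015}{433} \approx 2.3441$)
$s - -563 = \frac{1015}{433} - -563 = \frac{1015}{433} + 563 = \frac{244794}{433}$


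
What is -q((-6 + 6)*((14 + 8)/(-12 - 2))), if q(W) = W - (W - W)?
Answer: 0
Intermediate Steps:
q(W) = W (q(W) = W - 1*0 = W + 0 = W)
-q((-6 + 6)*((14 + 8)/(-12 - 2))) = -(-6 + 6)*(14 + 8)/(-12 - 2) = -0*22/(-14) = -0*22*(-1/14) = -0*(-11)/7 = -1*0 = 0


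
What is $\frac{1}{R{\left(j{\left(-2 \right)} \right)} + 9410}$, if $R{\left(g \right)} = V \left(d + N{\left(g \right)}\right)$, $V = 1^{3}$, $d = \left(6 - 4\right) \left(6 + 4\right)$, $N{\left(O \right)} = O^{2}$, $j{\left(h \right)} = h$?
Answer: $\frac{1}{9434} \approx 0.000106$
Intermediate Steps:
$d = 20$ ($d = 2 \cdot 10 = 20$)
$V = 1$
$R{\left(g \right)} = 20 + g^{2}$ ($R{\left(g \right)} = 1 \left(20 + g^{2}\right) = 20 + g^{2}$)
$\frac{1}{R{\left(j{\left(-2 \right)} \right)} + 9410} = \frac{1}{\left(20 + \left(-2\right)^{2}\right) + 9410} = \frac{1}{\left(20 + 4\right) + 9410} = \frac{1}{24 + 9410} = \frac{1}{9434}$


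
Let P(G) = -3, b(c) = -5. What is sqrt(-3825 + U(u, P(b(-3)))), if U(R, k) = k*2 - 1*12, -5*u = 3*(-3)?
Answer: 3*I*sqrt(427) ≈ 61.992*I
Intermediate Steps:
u = 9/5 (u = -3*(-3)/5 = -1/5*(-9) = 9/5 ≈ 1.8000)
U(R, k) = -12 + 2*k (U(R, k) = 2*k - 12 = -12 + 2*k)
sqrt(-3825 + U(u, P(b(-3)))) = sqrt(-3825 + (-12 + 2*(-3))) = sqrt(-3825 + (-12 - 6)) = sqrt(-3825 - 18) = sqrt(-3843) = 3*I*sqrt(427)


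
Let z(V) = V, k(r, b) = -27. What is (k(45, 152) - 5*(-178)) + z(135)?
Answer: 998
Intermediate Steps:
(k(45, 152) - 5*(-178)) + z(135) = (-27 - 5*(-178)) + 135 = (-27 + 890) + 135 = 863 + 135 = 998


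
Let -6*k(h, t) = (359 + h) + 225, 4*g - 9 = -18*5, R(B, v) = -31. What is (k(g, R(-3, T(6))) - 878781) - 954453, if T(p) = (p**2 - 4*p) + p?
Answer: -43999871/24 ≈ -1.8333e+6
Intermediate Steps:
T(p) = p**2 - 3*p
g = -81/4 (g = 9/4 + (-18*5)/4 = 9/4 + (1/4)*(-90) = 9/4 - 45/2 = -81/4 ≈ -20.250)
k(h, t) = -292/3 - h/6 (k(h, t) = -((359 + h) + 225)/6 = -(584 + h)/6 = -292/3 - h/6)
(k(g, R(-3, T(6))) - 878781) - 954453 = ((-292/3 - 1/6*(-81/4)) - 878781) - 954453 = ((-292/3 + 27/8) - 878781) - 954453 = (-2255/24 - 878781) - 954453 = -21092999/24 - 954453 = -43999871/24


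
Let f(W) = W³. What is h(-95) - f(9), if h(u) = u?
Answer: -824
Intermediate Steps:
h(-95) - f(9) = -95 - 1*9³ = -95 - 1*729 = -95 - 729 = -824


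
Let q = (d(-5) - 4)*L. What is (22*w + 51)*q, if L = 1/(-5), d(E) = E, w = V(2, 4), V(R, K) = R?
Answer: 171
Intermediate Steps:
w = 2
L = -1/5 ≈ -0.20000
q = 9/5 (q = (-5 - 4)*(-1/5) = -9*(-1/5) = 9/5 ≈ 1.8000)
(22*w + 51)*q = (22*2 + 51)*(9/5) = (44 + 51)*(9/5) = 95*(9/5) = 171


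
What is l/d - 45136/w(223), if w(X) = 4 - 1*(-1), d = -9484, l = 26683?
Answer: -428203239/47420 ≈ -9030.0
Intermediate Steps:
w(X) = 5 (w(X) = 4 + 1 = 5)
l/d - 45136/w(223) = 26683/(-9484) - 45136/5 = 26683*(-1/9484) - 45136*⅕ = -26683/9484 - 45136/5 = -428203239/47420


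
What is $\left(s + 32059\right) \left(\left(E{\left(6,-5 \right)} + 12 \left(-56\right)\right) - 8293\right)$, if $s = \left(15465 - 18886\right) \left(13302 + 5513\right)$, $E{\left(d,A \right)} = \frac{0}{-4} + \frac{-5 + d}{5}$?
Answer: $\frac{2883709726144}{5} \approx 5.7674 \cdot 10^{11}$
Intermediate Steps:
$E{\left(d,A \right)} = -1 + \frac{d}{5}$ ($E{\left(d,A \right)} = 0 \left(- \frac{1}{4}\right) + \left(-5 + d\right) \frac{1}{5} = 0 + \left(-1 + \frac{d}{5}\right) = -1 + \frac{d}{5}$)
$s = -64366115$ ($s = \left(-3421\right) 18815 = -64366115$)
$\left(s + 32059\right) \left(\left(E{\left(6,-5 \right)} + 12 \left(-56\right)\right) - 8293\right) = \left(-64366115 + 32059\right) \left(\left(\left(-1 + \frac{1}{5} \cdot 6\right) + 12 \left(-56\right)\right) - 8293\right) = - 64334056 \left(\left(\left(-1 + \frac{6}{5}\right) - 672\right) - 8293\right) = - 64334056 \left(\left(\frac{1}{5} - 672\right) - 8293\right) = - 64334056 \left(- \frac{3359}{5} - 8293\right) = \left(-64334056\right) \left(- \frac{44824}{5}\right) = \frac{2883709726144}{5}$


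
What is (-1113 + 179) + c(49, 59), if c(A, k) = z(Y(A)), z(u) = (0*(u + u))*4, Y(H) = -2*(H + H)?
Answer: -934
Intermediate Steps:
Y(H) = -4*H
z(u) = 0 (z(u) = (0*(2*u))*4 = 0*4 = 0)
c(A, k) = 0
(-1113 + 179) + c(49, 59) = (-1113 + 179) + 0 = -934 + 0 = -934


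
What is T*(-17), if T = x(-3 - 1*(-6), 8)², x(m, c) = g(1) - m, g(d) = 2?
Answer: -17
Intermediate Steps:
x(m, c) = 2 - m
T = 1 (T = (2 - (-3 - 1*(-6)))² = (2 - (-3 + 6))² = (2 - 1*3)² = (2 - 3)² = (-1)² = 1)
T*(-17) = 1*(-17) = -17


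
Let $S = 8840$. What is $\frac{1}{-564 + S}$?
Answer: $\frac{1}{8276} \approx 0.00012083$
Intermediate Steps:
$\frac{1}{-564 + S} = \frac{1}{-564 + 8840} = \frac{1}{8276}$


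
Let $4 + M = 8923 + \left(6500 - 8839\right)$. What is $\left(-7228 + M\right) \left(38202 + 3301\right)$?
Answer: $-26893944$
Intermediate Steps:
$M = 6580$ ($M = -4 + \left(8923 + \left(6500 - 8839\right)\right) = -4 + \left(8923 - 2339\right) = -4 + 6584 = 6580$)
$\left(-7228 + M\right) \left(38202 + 3301\right) = \left(-7228 + 6580\right) \left(38202 + 3301\right) = \left(-648\right) 41503 = -26893944$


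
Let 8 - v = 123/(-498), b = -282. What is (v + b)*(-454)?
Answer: 10315561/83 ≈ 1.2428e+5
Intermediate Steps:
v = 1369/166 (v = 8 - 123/(-498) = 8 - 123*(-1)/498 = 8 - 1*(-41/166) = 8 + 41/166 = 1369/166 ≈ 8.2470)
(v + b)*(-454) = (1369/166 - 282)*(-454) = -45443/166*(-454) = 10315561/83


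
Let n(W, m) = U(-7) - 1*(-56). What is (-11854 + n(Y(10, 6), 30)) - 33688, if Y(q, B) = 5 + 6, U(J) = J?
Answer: -45493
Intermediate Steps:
Y(q, B) = 11
n(W, m) = 49 (n(W, m) = -7 - 1*(-56) = -7 + 56 = 49)
(-11854 + n(Y(10, 6), 30)) - 33688 = (-11854 + 49) - 33688 = -11805 - 33688 = -45493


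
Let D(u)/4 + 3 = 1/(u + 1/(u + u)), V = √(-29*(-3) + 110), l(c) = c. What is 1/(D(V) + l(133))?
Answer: 18879025/2284349417 - 3160*√197/2284349417 ≈ 0.0082451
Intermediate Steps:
V = √197 (V = √(87 + 110) = √197 ≈ 14.036)
D(u) = -12 + 4/(u + 1/(2*u)) (D(u) = -12 + 4/(u + 1/(u + u)) = -12 + 4/(u + 1/(2*u)))
1/(D(V) + l(133)) = 1/(4*(-3 - 6*(√197)² + 2*√197)/(1 + 2*(√197)²) + 133) = 1/(4*(-3 - 6*197 + 2*√197)/(1 + 2*197) + 133) = 1/(4*(-3 - 1182 + 2*√197)/(1 + 394) + 133) = 1/(4*(-1185 + 2*√197)/395 + 133) = 1/(4*(1/395)*(-1185 + 2*√197) + 133) = 1/((-12 + 8*√197/395) + 133) = 1/(121 + 8*√197/395)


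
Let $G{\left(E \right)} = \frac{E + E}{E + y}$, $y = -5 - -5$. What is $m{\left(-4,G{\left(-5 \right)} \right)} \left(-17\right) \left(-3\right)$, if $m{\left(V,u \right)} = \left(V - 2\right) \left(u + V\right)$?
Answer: $612$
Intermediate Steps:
$y = 0$ ($y = -5 + 5 = 0$)
$G{\left(E \right)} = 2$ ($G{\left(E \right)} = \frac{E + E}{E + 0} = \frac{2 E}{E} = 2$)
$m{\left(V,u \right)} = \left(-2 + V\right) \left(V + u\right)$
$m{\left(-4,G{\left(-5 \right)} \right)} \left(-17\right) \left(-3\right) = \left(\left(-4\right)^{2} - -8 - 4 - 8\right) \left(-17\right) \left(-3\right) = \left(16 + 8 - 4 - 8\right) \left(-17\right) \left(-3\right) = 12 \left(-17\right) \left(-3\right) = \left(-204\right) \left(-3\right) = 612$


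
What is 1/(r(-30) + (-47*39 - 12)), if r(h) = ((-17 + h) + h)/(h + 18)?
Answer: -12/22063 ≈ -0.00054390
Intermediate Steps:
r(h) = (-17 + 2*h)/(18 + h)
1/(r(-30) + (-47*39 - 12)) = 1/((-17 + 2*(-30))/(18 - 30) + (-47*39 - 12)) = 1/((-17 - 60)/(-12) + (-1833 - 12)) = 1/(-1/12*(-77) - 1845) = 1/(77/12 - 1845) = 1/(-22063/12) = -12/22063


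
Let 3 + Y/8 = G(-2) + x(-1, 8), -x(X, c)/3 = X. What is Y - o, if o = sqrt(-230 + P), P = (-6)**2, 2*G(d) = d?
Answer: -8 - I*sqrt(194) ≈ -8.0 - 13.928*I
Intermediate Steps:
x(X, c) = -3*X
G(d) = d/2
P = 36
Y = -8 (Y = -24 + 8*((1/2)*(-2) - 3*(-1)) = -24 + 8*(-1 + 3) = -24 + 8*2 = -24 + 16 = -8)
o = I*sqrt(194) (o = sqrt(-230 + 36) = sqrt(-194) = I*sqrt(194) ≈ 13.928*I)
Y - o = -8 - I*sqrt(194)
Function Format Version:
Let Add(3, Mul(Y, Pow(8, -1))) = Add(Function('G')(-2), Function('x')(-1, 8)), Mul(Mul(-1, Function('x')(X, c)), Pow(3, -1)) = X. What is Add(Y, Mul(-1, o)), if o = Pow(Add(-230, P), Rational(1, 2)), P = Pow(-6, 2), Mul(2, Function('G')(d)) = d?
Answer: Add(-8, Mul(-1, I, Pow(194, Rational(1, 2)))) ≈ Add(-8.0000, Mul(-13.928, I))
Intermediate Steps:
Function('x')(X, c) = Mul(-3, X)
Function('G')(d) = Mul(Rational(1, 2), d)
P = 36
Y = -8 (Y = Add(-24, Mul(8, Add(Mul(Rational(1, 2), -2), Mul(-3, -1)))) = Add(-24, Mul(8, Add(-1, 3))) = Add(-24, Mul(8, 2)) = Add(-24, 16) = -8)
o = Mul(I, Pow(194, Rational(1, 2))) (o = Pow(Add(-230, 36), Rational(1, 2)) = Pow(-194, Rational(1, 2)) = Mul(I, Pow(194, Rational(1, 2))) ≈ Mul(13.928, I))
Add(Y, Mul(-1, o)) = Add(-8, Mul(-1, Mul(I, Pow(194, Rational(1, 2))))) = Add(-8, Mul(-1, I, Pow(194, Rational(1, 2))))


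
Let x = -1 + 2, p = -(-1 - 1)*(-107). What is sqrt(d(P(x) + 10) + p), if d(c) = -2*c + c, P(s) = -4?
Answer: 2*I*sqrt(55) ≈ 14.832*I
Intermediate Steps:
p = -214 (p = -1*(-2)*(-107) = 2*(-107) = -214)
x = 1
d(c) = -c
sqrt(d(P(x) + 10) + p) = sqrt(-(-4 + 10) - 214) = sqrt(-1*6 - 214) = sqrt(-6 - 214) = sqrt(-220) = 2*I*sqrt(55)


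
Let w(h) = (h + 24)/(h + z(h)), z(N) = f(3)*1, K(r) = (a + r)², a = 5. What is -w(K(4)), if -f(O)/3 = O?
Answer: -35/24 ≈ -1.4583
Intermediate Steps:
f(O) = -3*O
K(r) = (5 + r)²
z(N) = -9 (z(N) = -3*3*1 = -9*1 = -9)
w(h) = (24 + h)/(-9 + h) (w(h) = (h + 24)/(h - 9) = (24 + h)/(-9 + h))
-w(K(4)) = -(24 + (5 + 4)²)/(-9 + (5 + 4)²) = -(24 + 9²)/(-9 + 9²) = -(24 + 81)/(-9 + 81) = -105/72 = -1*35/24 = -35/24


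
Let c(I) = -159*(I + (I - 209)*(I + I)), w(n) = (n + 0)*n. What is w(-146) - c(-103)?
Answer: 10224187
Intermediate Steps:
w(n) = n² (w(n) = n*n = n²)
c(I) = -159*I - 318*I*(-209 + I) (c(I) = -159*(I + (-209 + I)*(2*I)) = -159*(I + 2*I*(-209 + I)) = -159*I - 318*I*(-209 + I))
w(-146) - c(-103) = (-146)² - 159*(-103)*(417 - 2*(-103)) = 21316 - 159*(-103)*(417 + 206) = 21316 - 159*(-103)*623 = 21316 - 1*(-10202871) = 21316 + 10202871 = 10224187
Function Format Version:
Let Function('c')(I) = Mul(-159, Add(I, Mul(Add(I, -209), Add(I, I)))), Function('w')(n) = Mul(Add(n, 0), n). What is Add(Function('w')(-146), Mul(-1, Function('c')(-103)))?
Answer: 10224187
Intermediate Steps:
Function('w')(n) = Pow(n, 2) (Function('w')(n) = Mul(n, n) = Pow(n, 2))
Function('c')(I) = Add(Mul(-159, I), Mul(-318, I, Add(-209, I))) (Function('c')(I) = Mul(-159, Add(I, Mul(Add(-209, I), Mul(2, I)))) = Mul(-159, Add(I, Mul(2, I, Add(-209, I)))) = Add(Mul(-159, I), Mul(-318, I, Add(-209, I))))
Add(Function('w')(-146), Mul(-1, Function('c')(-103))) = Add(Pow(-146, 2), Mul(-1, Mul(159, -103, Add(417, Mul(-2, -103))))) = Add(21316, Mul(-1, Mul(159, -103, Add(417, 206)))) = Add(21316, Mul(-1, Mul(159, -103, 623))) = Add(21316, Mul(-1, -10202871)) = Add(21316, 10202871) = 10224187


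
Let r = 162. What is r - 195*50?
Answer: -9588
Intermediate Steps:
r - 195*50 = 162 - 195*50 = 162 - 9750 = -9588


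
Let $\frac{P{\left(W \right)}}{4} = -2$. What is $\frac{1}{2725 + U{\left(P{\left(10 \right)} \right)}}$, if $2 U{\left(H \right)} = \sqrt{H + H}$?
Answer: $\frac{2725}{7425629} - \frac{2 i}{7425629} \approx 0.00036697 - 2.6934 \cdot 10^{-7} i$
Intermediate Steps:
$P{\left(W \right)} = -8$ ($P{\left(W \right)} = 4 \left(-2\right) = -8$)
$U{\left(H \right)} = \frac{\sqrt{2} \sqrt{H}}{2}$ ($U{\left(H \right)} = \frac{\sqrt{H + H}}{2} = \frac{\sqrt{2 H}}{2} = \frac{\sqrt{2} \sqrt{H}}{2}$)
$\frac{1}{2725 + U{\left(P{\left(10 \right)} \right)}} = \frac{1}{2725 + \frac{\sqrt{2} \sqrt{-8}}{2}} = \frac{1}{2725 + \frac{\sqrt{2} \cdot 2 i \sqrt{2}}{2}} = \frac{1}{2725 + 2 i} = \frac{2725 - 2 i}{7425629}$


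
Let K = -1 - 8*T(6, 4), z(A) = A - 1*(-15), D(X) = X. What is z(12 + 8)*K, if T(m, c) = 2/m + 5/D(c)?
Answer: -1435/3 ≈ -478.33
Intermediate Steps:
z(A) = 15 + A (z(A) = A + 15 = 15 + A)
T(m, c) = 2/m + 5/c
K = -41/3 (K = -1 - 8*(2/6 + 5/4) = -1 - 8*(2*(1/6) + 5*(1/4)) = -1 - 8*(1/3 + 5/4) = -1 - 8*19/12 = -1 - 38/3 = -41/3 ≈ -13.667)
z(12 + 8)*K = (15 + (12 + 8))*(-41/3) = (15 + 20)*(-41/3) = 35*(-41/3) = -1435/3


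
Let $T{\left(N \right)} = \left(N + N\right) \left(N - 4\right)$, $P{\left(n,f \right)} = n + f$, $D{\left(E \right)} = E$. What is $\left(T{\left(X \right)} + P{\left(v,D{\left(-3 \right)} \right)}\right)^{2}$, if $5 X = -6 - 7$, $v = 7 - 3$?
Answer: $\frac{779689}{625} \approx 1247.5$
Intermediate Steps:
$v = 4$ ($v = 7 - 3 = 4$)
$P{\left(n,f \right)} = f + n$
$X = - \frac{13}{5}$ ($X = \frac{-6 - 7}{5} = \frac{1}{5} \left(-13\right) = - \frac{13}{5} \approx -2.6$)
$T{\left(N \right)} = 2 N \left(-4 + N\right)$
$\left(T{\left(X \right)} + P{\left(v,D{\left(-3 \right)} \right)}\right)^{2} = \left(2 \left(- \frac{13}{5}\right) \left(-4 - \frac{13}{5}\right) + \left(-3 + 4\right)\right)^{2} = \left(2 \left(- \frac{13}{5}\right) \left(- \frac{33}{5}\right) + 1\right)^{2} = \left(\frac{858}{25} + 1\right)^{2} = \left(\frac{883}{25}\right)^{2} = \frac{779689}{625}$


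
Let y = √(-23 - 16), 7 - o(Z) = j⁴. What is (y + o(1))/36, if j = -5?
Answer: -103/6 + I*√39/36 ≈ -17.167 + 0.17347*I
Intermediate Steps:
o(Z) = -618 (o(Z) = 7 - 1*(-5)⁴ = 7 - 1*625 = 7 - 625 = -618)
y = I*√39 (y = √(-39) = I*√39 ≈ 6.245*I)
(y + o(1))/36 = (I*√39 - 618)/36 = (-618 + I*√39)/36 = -103/6 + I*√39/36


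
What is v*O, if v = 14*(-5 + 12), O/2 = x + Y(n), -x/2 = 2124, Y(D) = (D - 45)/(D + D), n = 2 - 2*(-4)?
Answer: -832951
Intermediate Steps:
n = 10 (n = 2 + 8 = 10)
Y(D) = (-45 + D)/(2*D) (Y(D) = (-45 + D)/((2*D)) = (-45 + D)*(1/(2*D)) = (-45 + D)/(2*D))
x = -4248 (x = -2*2124 = -4248)
O = -16999/2 (O = 2*(-4248 + (½)*(-45 + 10)/10) = 2*(-4248 + (½)*(⅒)*(-35)) = 2*(-4248 - 7/4) = 2*(-16999/4) = -16999/2 ≈ -8499.5)
v = 98 (v = 14*7 = 98)
v*O = 98*(-16999/2) = -832951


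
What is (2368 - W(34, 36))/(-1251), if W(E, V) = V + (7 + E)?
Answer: -2291/1251 ≈ -1.8313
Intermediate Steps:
W(E, V) = 7 + E + V
(2368 - W(34, 36))/(-1251) = (2368 - (7 + 34 + 36))/(-1251) = (2368 - 1*77)*(-1/1251) = (2368 - 77)*(-1/1251) = 2291*(-1/1251) = -2291/1251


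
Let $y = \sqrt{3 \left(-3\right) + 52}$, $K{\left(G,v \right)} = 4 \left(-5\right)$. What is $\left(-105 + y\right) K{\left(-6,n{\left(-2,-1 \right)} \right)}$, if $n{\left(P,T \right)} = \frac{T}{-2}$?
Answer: $2100 - 20 \sqrt{43} \approx 1968.9$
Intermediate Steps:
$n{\left(P,T \right)} = - \frac{T}{2}$ ($n{\left(P,T \right)} = T \left(- \frac{1}{2}\right) = - \frac{T}{2}$)
$K{\left(G,v \right)} = -20$
$y = \sqrt{43}$ ($y = \sqrt{-9 + 52} = \sqrt{43} \approx 6.5574$)
$\left(-105 + y\right) K{\left(-6,n{\left(-2,-1 \right)} \right)} = \left(-105 + \sqrt{43}\right) \left(-20\right) = 2100 - 20 \sqrt{43}$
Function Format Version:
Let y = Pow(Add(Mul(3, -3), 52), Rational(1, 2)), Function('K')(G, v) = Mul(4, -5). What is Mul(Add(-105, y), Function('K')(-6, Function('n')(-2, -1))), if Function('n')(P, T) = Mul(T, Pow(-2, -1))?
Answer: Add(2100, Mul(-20, Pow(43, Rational(1, 2)))) ≈ 1968.9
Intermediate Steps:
Function('n')(P, T) = Mul(Rational(-1, 2), T) (Function('n')(P, T) = Mul(T, Rational(-1, 2)) = Mul(Rational(-1, 2), T))
Function('K')(G, v) = -20
y = Pow(43, Rational(1, 2)) (y = Pow(Add(-9, 52), Rational(1, 2)) = Pow(43, Rational(1, 2)) ≈ 6.5574)
Mul(Add(-105, y), Function('K')(-6, Function('n')(-2, -1))) = Mul(Add(-105, Pow(43, Rational(1, 2))), -20) = Add(2100, Mul(-20, Pow(43, Rational(1, 2))))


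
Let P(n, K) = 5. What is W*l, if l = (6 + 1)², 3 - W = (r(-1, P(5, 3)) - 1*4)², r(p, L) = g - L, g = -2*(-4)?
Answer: 98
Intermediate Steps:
g = 8
r(p, L) = 8 - L
W = 2 (W = 3 - ((8 - 1*5) - 1*4)² = 3 - ((8 - 5) - 4)² = 3 - (3 - 4)² = 3 - 1*(-1)² = 3 - 1*1 = 3 - 1 = 2)
l = 49 (l = 7² = 49)
W*l = 2*49 = 98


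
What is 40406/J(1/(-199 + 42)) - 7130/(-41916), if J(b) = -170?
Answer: -423111449/1781430 ≈ -237.51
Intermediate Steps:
40406/J(1/(-199 + 42)) - 7130/(-41916) = 40406/(-170) - 7130/(-41916) = 40406*(-1/170) - 7130*(-1/41916) = -20203/85 + 3565/20958 = -423111449/1781430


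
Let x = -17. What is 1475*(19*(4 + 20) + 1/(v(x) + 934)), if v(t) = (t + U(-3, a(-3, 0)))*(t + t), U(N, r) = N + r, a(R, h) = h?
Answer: 1085577875/1614 ≈ 6.7260e+5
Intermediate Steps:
v(t) = 2*t*(-3 + t) (v(t) = (t + (-3 + 0))*(t + t) = (t - 3)*(2*t) = (-3 + t)*(2*t) = 2*t*(-3 + t))
1475*(19*(4 + 20) + 1/(v(x) + 934)) = 1475*(19*(4 + 20) + 1/(2*(-17)*(-3 - 17) + 934)) = 1475*(19*24 + 1/(2*(-17)*(-20) + 934)) = 1475*(456 + 1/(680 + 934)) = 1475*(456 + 1/1614) = 1475*(735985/1614) = 1085577875/1614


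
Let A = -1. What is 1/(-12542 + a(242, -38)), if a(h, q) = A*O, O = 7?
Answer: -1/12549 ≈ -7.9688e-5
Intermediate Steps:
a(h, q) = -7 (a(h, q) = -1*7 = -7)
1/(-12542 + a(242, -38)) = 1/(-12542 - 7) = 1/(-12549) = -1/12549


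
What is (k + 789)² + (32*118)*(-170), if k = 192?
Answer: 320441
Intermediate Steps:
(k + 789)² + (32*118)*(-170) = (192 + 789)² + (32*118)*(-170) = 981² + 3776*(-170) = 962361 - 641920 = 320441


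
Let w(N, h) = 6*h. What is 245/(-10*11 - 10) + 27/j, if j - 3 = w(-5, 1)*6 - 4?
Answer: -1067/840 ≈ -1.2702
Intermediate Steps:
j = 35 (j = 3 + ((6*1)*6 - 4) = 3 + (6*6 - 4) = 3 + (36 - 4) = 3 + 32 = 35)
245/(-10*11 - 10) + 27/j = 245/(-10*11 - 10) + 27/35 = 245/(-110 - 10) + 27*(1/35) = 245/(-120) + 27/35 = 245*(-1/120) + 27/35 = -49/24 + 27/35 = -1067/840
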